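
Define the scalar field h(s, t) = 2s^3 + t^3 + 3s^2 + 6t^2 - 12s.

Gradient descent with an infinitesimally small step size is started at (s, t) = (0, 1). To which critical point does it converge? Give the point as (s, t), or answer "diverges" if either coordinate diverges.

h is separable, so gradient descent decouples: s follows -∂h/∂s, t follows -∂h/∂t.
∂h/∂s = 6(s - 1)(s + 2); at s=0 this is -12, so s increases.
∂h/∂t = 3t(t + 4); at t=1 this is 15, so t decreases.
s converges to its nearest critical value 1 (a local min of the s-part); t converges to 0. The iterate converges to (1, 0).

(1, 0)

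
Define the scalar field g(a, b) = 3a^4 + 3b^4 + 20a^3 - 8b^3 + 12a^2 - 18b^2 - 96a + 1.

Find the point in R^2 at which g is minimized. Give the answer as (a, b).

(1, 3)

g(a,b) separates as P(a) + Q(b) + 1, so its minimum is min P + min Q + 1.
P'(a) = 12(a - 1)(a + 2)(a + 4) vanishes at a ∈ {-4, -2, 1}; Q'(b) = 12b(b - 3)(b + 1) vanishes at b ∈ {-1, 0, 3}.
Local minima of P (where P''>0): P(-4)=64, P(1)=-61. Local minima of Q: Q(-1)=-7, Q(3)=-135.
So the global minimum of g is P(1) + Q(3) + 1 = -61 − 135 + 1 = -195, attained at (1, 3).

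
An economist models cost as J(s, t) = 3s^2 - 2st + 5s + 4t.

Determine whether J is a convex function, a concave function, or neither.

J is quadratic, so its Hessian is the constant matrix H = [[6, -2], [-2, 0]].
det(H) = -4, tr(H) = 6.
det(H) < 0, so H is indefinite: neither convex nor concave.

neither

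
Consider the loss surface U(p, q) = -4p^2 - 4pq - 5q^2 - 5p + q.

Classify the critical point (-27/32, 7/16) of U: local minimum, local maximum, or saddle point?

The Hessian of U is constant: H = [[-8, -4], [-4, -10]].
det(H) = (-8)·(-10) − (-4)² = 64.
det(H) > 0 and tr(H) = -18 < 0, so H is negative definite and the point is a local maximum.

local maximum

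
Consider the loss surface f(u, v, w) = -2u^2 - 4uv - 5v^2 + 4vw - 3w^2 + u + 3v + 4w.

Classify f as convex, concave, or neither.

f is quadratic, so its Hessian is the constant matrix H = [[-4, -4, 0], [-4, -10, 4], [0, 4, -6]].
Leading principal minors: -4, 24, -80.
Signs alternate −, +, − ⇒ H ≺ 0 ⇒ concave.

concave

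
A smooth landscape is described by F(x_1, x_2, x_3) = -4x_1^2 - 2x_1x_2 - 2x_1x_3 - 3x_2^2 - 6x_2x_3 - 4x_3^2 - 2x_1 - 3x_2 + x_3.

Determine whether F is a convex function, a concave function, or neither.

F is quadratic, so its Hessian is the constant matrix H = [[-8, -2, -2], [-2, -6, -6], [-2, -6, -8]].
Leading principal minors: -8, 44, -88.
Signs alternate −, +, − ⇒ H ≺ 0 ⇒ concave.

concave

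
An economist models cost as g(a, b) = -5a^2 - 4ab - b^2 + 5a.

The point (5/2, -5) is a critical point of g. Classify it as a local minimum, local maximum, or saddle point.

local maximum

The Hessian of g is constant: H = [[-10, -4], [-4, -2]].
det(H) = (-10)·(-2) − (-4)² = 4.
det(H) > 0 and tr(H) = -12 < 0, so H is negative definite and the point is a local maximum.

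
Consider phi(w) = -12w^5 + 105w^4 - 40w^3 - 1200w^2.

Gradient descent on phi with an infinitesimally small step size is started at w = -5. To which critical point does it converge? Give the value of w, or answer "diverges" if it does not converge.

-2

phi'(w) = -60w(w - 5)(w - 4)(w + 2), so phi'(-5) = -81000.
Gradient descent moves in the -phi' direction, i.e. w is increasing.
The nearest critical point in that direction is w = -2, where phi'' = 5040 > 0 (a local minimum). The iterate converges there.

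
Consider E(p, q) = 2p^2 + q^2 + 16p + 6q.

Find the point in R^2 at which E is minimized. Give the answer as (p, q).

(-4, -3)

E(p,q) separates as A(p) + B(q), so its minimum is min A + min B.
A'(p) = 4p + 16 vanishes at p ∈ {-4}; B'(q) = 2q + 6 vanishes at q ∈ {-3}.
Local minima of A (where A''>0): A(-4)=-32. Local minima of B: B(-3)=-9.
So the global minimum of E is A(-4) + B(-3) = -32 − 9 = -41, attained at (-4, -3).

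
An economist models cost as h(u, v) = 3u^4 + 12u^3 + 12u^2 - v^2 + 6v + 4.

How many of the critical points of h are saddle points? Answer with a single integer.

h separates as a function of u plus a function of v, so ∇h=0 decouples.
∂h/∂u = 12u(u + 1)(u + 2) = 0 at u ∈ {-2, -1, 0}; ∂h/∂v = -2(v - 3) = 0 at v ∈ {3}.
The Hessian is diagonal: diag(h_uu, h_vv). Second derivatives: h_uu(-2)=24, h_uu(-1)=-12, h_uu(0)=24; h_vv(3)=-2.
Saddle points occur where the two diagonal entries have opposite signs: (-2, 3), (0, 3). Count: 2.

2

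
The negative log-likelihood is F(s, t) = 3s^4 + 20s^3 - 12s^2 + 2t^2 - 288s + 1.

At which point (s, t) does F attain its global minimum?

F(s,t) separates as P(s) + Q(t) + 1, so its minimum is min P + min Q + 1.
P'(s) = 12(s - 2)(s + 3)(s + 4) vanishes at s ∈ {-4, -3, 2}; Q'(t) = 4t vanishes at t ∈ {0}.
Local minima of P (where P''>0): P(-4)=448, P(2)=-416. Local minima of Q: Q(0)=0.
So the global minimum of F is P(2) + Q(0) + 1 = -416 + 0 + 1 = -415, attained at (2, 0).

(2, 0)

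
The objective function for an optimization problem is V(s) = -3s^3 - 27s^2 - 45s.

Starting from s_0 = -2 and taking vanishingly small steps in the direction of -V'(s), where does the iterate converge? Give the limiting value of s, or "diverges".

V'(s) = -9(s + 1)(s + 5), so V'(-2) = 27.
Gradient descent moves in the -V' direction, i.e. s is decreasing.
The nearest critical point in that direction is s = -5, where V'' = 36 > 0 (a local minimum). The iterate converges there.

-5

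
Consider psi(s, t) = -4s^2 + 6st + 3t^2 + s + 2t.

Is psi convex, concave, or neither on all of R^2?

neither

psi is quadratic, so its Hessian is the constant matrix H = [[-8, 6], [6, 6]].
det(H) = -84, tr(H) = -2.
det(H) < 0, so H is indefinite: neither convex nor concave.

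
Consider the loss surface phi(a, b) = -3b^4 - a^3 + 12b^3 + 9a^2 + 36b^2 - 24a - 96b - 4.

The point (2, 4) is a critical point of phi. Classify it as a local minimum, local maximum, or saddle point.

saddle point

The mixed partial ∂²phi/∂a∂b is 0, so the Hessian at any point is diag(phi_aa, phi_bb) = diag(6(-a + 3), 36(-b^2 + 2b + 2)).
At (2, 4): H = diag(6, -216).
The eigenvalues have opposite signs, so H is indefinite: a saddle point.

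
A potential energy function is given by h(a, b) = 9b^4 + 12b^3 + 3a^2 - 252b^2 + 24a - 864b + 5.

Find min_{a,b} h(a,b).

-4459

h(a,b) separates as P(a) + Q(b) + 5, so its minimum is min P + min Q + 5.
P'(a) = 6a + 24 vanishes at a ∈ {-4}; Q'(b) = 36(b - 4)(b + 2)(b + 3) vanishes at b ∈ {-3, -2, 4}.
Local minima of P (where P''>0): P(-4)=-48. Local minima of Q: Q(-3)=729, Q(4)=-4416.
So the global minimum of h is P(-4) + Q(4) + 5 = -48 − 4416 + 5 = -4459, attained at (-4, 4).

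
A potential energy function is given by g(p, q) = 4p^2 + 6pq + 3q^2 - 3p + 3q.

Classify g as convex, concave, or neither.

convex

g is quadratic, so its Hessian is the constant matrix H = [[8, 6], [6, 6]].
det(H) = 12, tr(H) = 14.
det(H) > 0 and tr(H) > 0, so H is positive definite everywhere: convex.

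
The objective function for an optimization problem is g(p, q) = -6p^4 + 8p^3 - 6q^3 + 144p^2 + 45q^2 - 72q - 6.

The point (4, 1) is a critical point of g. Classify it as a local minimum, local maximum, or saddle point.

The mixed partial ∂²g/∂p∂q is 0, so the Hessian at any point is diag(g_pp, g_qq) = diag(24(-3p^2 + 2p + 12), 18(-2q + 5)).
At (4, 1): H = diag(-672, 54).
The eigenvalues have opposite signs, so H is indefinite: a saddle point.

saddle point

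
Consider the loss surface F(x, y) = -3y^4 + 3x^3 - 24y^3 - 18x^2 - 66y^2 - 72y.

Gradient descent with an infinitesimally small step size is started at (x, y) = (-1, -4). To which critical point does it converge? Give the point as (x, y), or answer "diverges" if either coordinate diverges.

F is separable, so gradient descent decouples: x follows -∂F/∂x, y follows -∂F/∂y.
∂F/∂x = 9x(x - 4); at x=-1 this is 45, so x decreases.
∂F/∂y = -12(y + 1)(y + 2)(y + 3); at y=-4 this is 72, so y decreases.
The x-coordinate has no critical point in that direction and runs off to infinity.

diverges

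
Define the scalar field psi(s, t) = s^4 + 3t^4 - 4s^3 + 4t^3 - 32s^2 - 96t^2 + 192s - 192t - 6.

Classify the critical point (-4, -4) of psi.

local minimum

The mixed partial ∂²psi/∂s∂t is 0, so the Hessian at any point is diag(psi_ss, psi_tt) = diag(4(3s^2 - 6s - 16), 12(3t^2 + 2t - 16)).
At (-4, -4): H = diag(224, 288).
Both eigenvalues are positive, so H is positive definite: a local minimum.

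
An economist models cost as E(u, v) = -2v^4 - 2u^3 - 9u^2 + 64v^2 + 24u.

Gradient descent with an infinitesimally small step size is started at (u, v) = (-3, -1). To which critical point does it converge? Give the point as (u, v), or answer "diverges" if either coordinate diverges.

E is separable, so gradient descent decouples: u follows -∂E/∂u, v follows -∂E/∂v.
∂E/∂u = -6(u - 1)(u + 4); at u=-3 this is 24, so u decreases.
∂E/∂v = -8v(v - 4)(v + 4); at v=-1 this is -120, so v increases.
u converges to its nearest critical value -4 (a local min of the u-part); v converges to 0. The iterate converges to (-4, 0).

(-4, 0)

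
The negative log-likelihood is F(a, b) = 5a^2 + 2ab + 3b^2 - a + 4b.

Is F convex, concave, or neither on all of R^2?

F is quadratic, so its Hessian is the constant matrix H = [[10, 2], [2, 6]].
det(H) = 56, tr(H) = 16.
det(H) > 0 and tr(H) > 0, so H is positive definite everywhere: convex.

convex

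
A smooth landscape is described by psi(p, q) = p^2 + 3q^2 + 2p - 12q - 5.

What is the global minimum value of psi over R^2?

psi(p,q) separates as A(p) + B(q) − 5, so its minimum is min A + min B − 5.
A'(p) = 2p + 2 vanishes at p ∈ {-1}; B'(q) = 6q - 12 vanishes at q ∈ {2}.
Local minima of A (where A''>0): A(-1)=-1. Local minima of B: B(2)=-12.
So the global minimum of psi is A(-1) + B(2) − 5 = -1 − 12 − 5 = -18, attained at (-1, 2).

-18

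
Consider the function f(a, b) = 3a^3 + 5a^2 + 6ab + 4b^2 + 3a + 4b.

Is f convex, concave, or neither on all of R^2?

neither

The term 3a^3 is cubic, so the Hessian is not constant.
∂²f/∂a² = 18a + 10, which takes both signs as a varies (negative for sufficiently negative a). A diagonal entry of the Hessian changing sign means the Hessian is neither positive- nor negative-semidefinite on all of R^2.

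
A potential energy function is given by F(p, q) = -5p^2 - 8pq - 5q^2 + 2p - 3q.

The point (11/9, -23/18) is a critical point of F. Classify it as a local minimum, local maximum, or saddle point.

local maximum

The Hessian of F is constant: H = [[-10, -8], [-8, -10]].
det(H) = (-10)·(-10) − (-8)² = 36.
det(H) > 0 and tr(H) = -20 < 0, so H is negative definite and the point is a local maximum.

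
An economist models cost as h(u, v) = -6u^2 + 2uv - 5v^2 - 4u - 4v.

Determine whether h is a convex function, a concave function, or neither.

concave

h is quadratic, so its Hessian is the constant matrix H = [[-12, 2], [2, -10]].
det(H) = 116, tr(H) = -22.
det(H) > 0 and tr(H) < 0, so H is negative definite everywhere: concave.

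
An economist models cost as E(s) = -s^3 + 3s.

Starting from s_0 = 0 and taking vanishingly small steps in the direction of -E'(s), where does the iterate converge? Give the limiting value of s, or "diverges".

-1

E'(s) = -3(s - 1)(s + 1), so E'(0) = 3.
Gradient descent moves in the -E' direction, i.e. s is decreasing.
The nearest critical point in that direction is s = -1, where E'' = 6 > 0 (a local minimum). The iterate converges there.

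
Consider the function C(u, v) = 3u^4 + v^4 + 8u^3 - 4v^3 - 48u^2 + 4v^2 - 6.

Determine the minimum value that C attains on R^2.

C(u,v) separates as P(u) + Q(v) − 6, so its minimum is min P + min Q − 6.
P'(u) = 12u(u - 2)(u + 4) vanishes at u ∈ {-4, 0, 2}; Q'(v) = 4v(v - 2)(v - 1) vanishes at v ∈ {0, 1, 2}.
Local minima of P (where P''>0): P(-4)=-512, P(2)=-80. Local minima of Q: Q(0)=0, Q(2)=0.
So the global minimum of C is P(-4) + Q(0) − 6 = -512 + 0 − 6 = -518, attained at (-4, 0).

-518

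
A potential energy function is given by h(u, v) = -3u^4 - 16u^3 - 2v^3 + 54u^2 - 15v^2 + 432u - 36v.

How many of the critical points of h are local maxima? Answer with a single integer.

h separates as a function of u plus a function of v, so ∇h=0 decouples.
∂h/∂u = -12(u - 3)(u + 3)(u + 4) = 0 at u ∈ {-4, -3, 3}; ∂h/∂v = -6(v + 2)(v + 3) = 0 at v ∈ {-3, -2}.
The Hessian is diagonal: diag(h_uu, h_vv). Second derivatives: h_uu(-4)=-84, h_uu(-3)=72, h_uu(3)=-504; h_vv(-3)=6, h_vv(-2)=-6.
Local maxima occur where both diagonal entries negative: (-4, -2), (3, -2). Count: 2.

2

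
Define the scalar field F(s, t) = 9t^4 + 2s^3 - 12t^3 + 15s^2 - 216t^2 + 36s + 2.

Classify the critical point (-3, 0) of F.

The mixed partial ∂²F/∂s∂t is 0, so the Hessian at any point is diag(F_ss, F_tt) = diag(6(2s + 5), 36(3t^2 - 2t - 12)).
At (-3, 0): H = diag(-6, -432).
Both eigenvalues are negative, so H is negative definite: a local maximum.

local maximum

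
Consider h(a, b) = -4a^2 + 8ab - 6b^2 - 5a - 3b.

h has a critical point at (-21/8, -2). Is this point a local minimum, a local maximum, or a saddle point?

local maximum

The Hessian of h is constant: H = [[-8, 8], [8, -12]].
det(H) = (-8)·(-12) − 8² = 32.
det(H) > 0 and tr(H) = -20 < 0, so H is negative definite and the point is a local maximum.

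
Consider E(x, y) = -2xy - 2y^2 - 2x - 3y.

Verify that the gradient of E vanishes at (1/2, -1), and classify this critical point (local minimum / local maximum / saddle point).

∇E = (-2y - 2, -2x - 4y - 3); substituting (1/2, -1) gives ∇E = (0, 0), so (1/2, -1) is indeed a critical point.
The Hessian of E is constant: H = [[0, -2], [-2, -4]].
det(H) = 0·(-4) − (-2)² = -4.
Since det(H) < 0, H is indefinite and the critical point is a saddle point.

saddle point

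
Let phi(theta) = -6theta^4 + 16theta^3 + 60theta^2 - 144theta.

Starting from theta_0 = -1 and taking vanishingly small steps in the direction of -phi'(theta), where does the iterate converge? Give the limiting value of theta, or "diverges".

1

phi'(theta) = -24(theta - 3)(theta - 1)(theta + 2), so phi'(-1) = -192.
Gradient descent moves in the -phi' direction, i.e. theta is increasing.
The nearest critical point in that direction is theta = 1, where phi'' = 144 > 0 (a local minimum). The iterate converges there.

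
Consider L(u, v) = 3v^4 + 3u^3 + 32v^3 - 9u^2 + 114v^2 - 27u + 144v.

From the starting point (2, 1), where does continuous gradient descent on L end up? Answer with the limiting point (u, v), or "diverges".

(3, -1)

L is separable, so gradient descent decouples: u follows -∂L/∂u, v follows -∂L/∂v.
∂L/∂u = 9(u - 3)(u + 1); at u=2 this is -27, so u increases.
∂L/∂v = 12(v + 1)(v + 3)(v + 4); at v=1 this is 480, so v decreases.
u converges to its nearest critical value 3 (a local min of the u-part); v converges to -1. The iterate converges to (3, -1).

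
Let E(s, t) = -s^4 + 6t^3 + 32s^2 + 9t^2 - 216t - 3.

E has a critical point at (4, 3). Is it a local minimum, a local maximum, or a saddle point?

saddle point

The mixed partial ∂²E/∂s∂t is 0, so the Hessian at any point is diag(E_ss, E_tt) = diag(4(-3s^2 + 16), 18(2t + 1)).
At (4, 3): H = diag(-128, 126).
The eigenvalues have opposite signs, so H is indefinite: a saddle point.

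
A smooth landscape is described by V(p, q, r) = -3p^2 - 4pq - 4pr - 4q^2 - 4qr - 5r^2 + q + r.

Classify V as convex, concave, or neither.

V is quadratic, so its Hessian is the constant matrix H = [[-6, -4, -4], [-4, -8, -4], [-4, -4, -10]].
Leading principal minors: -6, 32, -224.
Signs alternate −, +, − ⇒ H ≺ 0 ⇒ concave.

concave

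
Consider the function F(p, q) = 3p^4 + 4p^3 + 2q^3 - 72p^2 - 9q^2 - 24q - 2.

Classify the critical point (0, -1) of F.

The mixed partial ∂²F/∂p∂q is 0, so the Hessian at any point is diag(F_pp, F_qq) = diag(12(3p^2 + 2p - 12), 6(2q - 3)).
At (0, -1): H = diag(-144, -30).
Both eigenvalues are negative, so H is negative definite: a local maximum.

local maximum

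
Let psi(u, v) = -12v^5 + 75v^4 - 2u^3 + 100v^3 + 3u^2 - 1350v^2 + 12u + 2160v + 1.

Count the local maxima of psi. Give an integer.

psi separates as a function of u plus a function of v, so ∇psi=0 decouples.
∂psi/∂u = -6(u - 2)(u + 1) = 0 at u ∈ {-1, 2}; ∂psi/∂v = -60(v - 4)(v - 3)(v - 1)(v + 3) = 0 at v ∈ {-3, 1, 3, 4}.
The Hessian is diagonal: diag(psi_uu, psi_vv). Second derivatives: psi_uu(-1)=18, psi_uu(2)=-18; psi_vv(-3)=10080, psi_vv(1)=-1440, psi_vv(3)=720, psi_vv(4)=-1260.
Local maxima occur where both diagonal entries negative: (2, 1), (2, 4). Count: 2.

2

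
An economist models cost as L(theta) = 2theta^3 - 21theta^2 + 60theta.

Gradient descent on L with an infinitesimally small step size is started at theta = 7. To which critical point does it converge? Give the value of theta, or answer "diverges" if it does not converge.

5

L'(theta) = 6(theta - 5)(theta - 2), so L'(7) = 60.
Gradient descent moves in the -L' direction, i.e. theta is decreasing.
The nearest critical point in that direction is theta = 5, where L'' = 18 > 0 (a local minimum). The iterate converges there.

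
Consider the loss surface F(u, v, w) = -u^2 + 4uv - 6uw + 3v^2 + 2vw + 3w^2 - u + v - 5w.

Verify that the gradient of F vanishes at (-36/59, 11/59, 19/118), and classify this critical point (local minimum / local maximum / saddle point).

∇F = (-2u + 4v - 6w - 1, 4u + 6v + 2w + 1, -6u + 2v + 6w - 5); substituting (-36/59, 11/59, 19/118) gives ∇F = (0, 0, 0), so (-36/59, 11/59, 19/118) is indeed a critical point.
The Hessian is constant: H = [[-2, 4, -6], [4, 6, 2], [-6, 2, 6]].
Leading principal minors: Δ₁ = -2, Δ₂ = -28, Δ₃ = -472.
The minors fit neither the all-positive nor the alternating-sign pattern, so H is indefinite: a saddle point.

saddle point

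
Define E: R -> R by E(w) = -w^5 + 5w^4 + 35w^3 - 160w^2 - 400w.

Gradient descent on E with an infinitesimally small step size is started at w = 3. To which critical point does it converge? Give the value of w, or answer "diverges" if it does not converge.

E'(w) = -5(w - 5)(w - 4)(w + 1)(w + 4), so E'(3) = -280.
Gradient descent moves in the -E' direction, i.e. w is increasing.
The nearest critical point in that direction is w = 4, where E'' = 200 > 0 (a local minimum). The iterate converges there.

4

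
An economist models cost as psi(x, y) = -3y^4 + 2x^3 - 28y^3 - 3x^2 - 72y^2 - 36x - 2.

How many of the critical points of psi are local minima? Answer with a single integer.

psi separates as a function of x plus a function of y, so ∇psi=0 decouples.
∂psi/∂x = 6(x - 3)(x + 2) = 0 at x ∈ {-2, 3}; ∂psi/∂y = -12y(y + 3)(y + 4) = 0 at y ∈ {-4, -3, 0}.
The Hessian is diagonal: diag(psi_xx, psi_yy). Second derivatives: psi_xx(-2)=-30, psi_xx(3)=30; psi_yy(-4)=-48, psi_yy(-3)=36, psi_yy(0)=-144.
Local minima occur where both diagonal entries positive: (3, -3). Count: 1.

1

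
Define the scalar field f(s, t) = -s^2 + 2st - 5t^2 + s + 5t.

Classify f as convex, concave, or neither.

f is quadratic, so its Hessian is the constant matrix H = [[-2, 2], [2, -10]].
det(H) = 16, tr(H) = -12.
det(H) > 0 and tr(H) < 0, so H is negative definite everywhere: concave.

concave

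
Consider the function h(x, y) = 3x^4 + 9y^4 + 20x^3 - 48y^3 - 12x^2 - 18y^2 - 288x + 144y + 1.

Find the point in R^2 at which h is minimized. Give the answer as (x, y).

h(x,y) separates as P(x) + Q(y) + 1, so its minimum is min P + min Q + 1.
P'(x) = 12(x - 2)(x + 3)(x + 4) vanishes at x ∈ {-4, -3, 2}; Q'(y) = 36(y - 4)(y - 1)(y + 1) vanishes at y ∈ {-1, 1, 4}.
Local minima of P (where P''>0): P(-4)=448, P(2)=-416. Local minima of Q: Q(-1)=-105, Q(4)=-480.
So the global minimum of h is P(2) + Q(4) + 1 = -416 − 480 + 1 = -895, attained at (2, 4).

(2, 4)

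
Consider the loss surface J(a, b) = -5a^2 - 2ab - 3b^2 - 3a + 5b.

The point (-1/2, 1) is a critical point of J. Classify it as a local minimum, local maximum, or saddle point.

The Hessian of J is constant: H = [[-10, -2], [-2, -6]].
det(H) = (-10)·(-6) − (-2)² = 56.
det(H) > 0 and tr(H) = -16 < 0, so H is negative definite and the point is a local maximum.

local maximum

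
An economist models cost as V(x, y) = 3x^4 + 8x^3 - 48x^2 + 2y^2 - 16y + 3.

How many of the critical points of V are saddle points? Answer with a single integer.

V separates as a function of x plus a function of y, so ∇V=0 decouples.
∂V/∂x = 12x(x - 2)(x + 4) = 0 at x ∈ {-4, 0, 2}; ∂V/∂y = 4(y - 4) = 0 at y ∈ {4}.
The Hessian is diagonal: diag(V_xx, V_yy). Second derivatives: V_xx(-4)=288, V_xx(0)=-96, V_xx(2)=144; V_yy(4)=4.
Saddle points occur where the two diagonal entries have opposite signs: (0, 4). Count: 1.

1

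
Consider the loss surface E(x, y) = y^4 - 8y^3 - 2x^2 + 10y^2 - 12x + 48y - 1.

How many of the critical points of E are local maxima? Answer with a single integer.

E separates as a function of x plus a function of y, so ∇E=0 decouples.
∂E/∂x = -4(x + 3) = 0 at x ∈ {-3}; ∂E/∂y = 4(y - 4)(y - 3)(y + 1) = 0 at y ∈ {-1, 3, 4}.
The Hessian is diagonal: diag(E_xx, E_yy). Second derivatives: E_xx(-3)=-4; E_yy(-1)=80, E_yy(3)=-16, E_yy(4)=20.
Local maxima occur where both diagonal entries negative: (-3, 3). Count: 1.

1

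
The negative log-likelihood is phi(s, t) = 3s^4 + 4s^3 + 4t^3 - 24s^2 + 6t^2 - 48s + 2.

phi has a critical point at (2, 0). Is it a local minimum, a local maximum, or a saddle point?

The mixed partial ∂²phi/∂s∂t is 0, so the Hessian at any point is diag(phi_ss, phi_tt) = diag(12(3s^2 + 2s - 4), 12(2t + 1)).
At (2, 0): H = diag(144, 12).
Both eigenvalues are positive, so H is positive definite: a local minimum.

local minimum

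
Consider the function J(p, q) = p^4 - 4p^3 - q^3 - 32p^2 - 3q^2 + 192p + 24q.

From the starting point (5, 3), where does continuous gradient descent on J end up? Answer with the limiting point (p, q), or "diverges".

diverges

J is separable, so gradient descent decouples: p follows -∂J/∂p, q follows -∂J/∂q.
∂J/∂p = 4(p - 4)(p - 3)(p + 4); at p=5 this is 72, so p decreases.
∂J/∂q = -3(q - 2)(q + 4); at q=3 this is -21, so q increases.
The q-coordinate has no critical point in that direction and runs off to infinity.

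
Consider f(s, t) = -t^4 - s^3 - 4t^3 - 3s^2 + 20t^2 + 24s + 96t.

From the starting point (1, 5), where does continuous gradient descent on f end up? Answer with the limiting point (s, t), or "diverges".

diverges

f is separable, so gradient descent decouples: s follows -∂f/∂s, t follows -∂f/∂t.
∂f/∂s = -3(s - 2)(s + 4); at s=1 this is 15, so s decreases.
∂f/∂t = -4(t - 3)(t + 2)(t + 4); at t=5 this is -504, so t increases.
The t-coordinate has no critical point in that direction and runs off to infinity.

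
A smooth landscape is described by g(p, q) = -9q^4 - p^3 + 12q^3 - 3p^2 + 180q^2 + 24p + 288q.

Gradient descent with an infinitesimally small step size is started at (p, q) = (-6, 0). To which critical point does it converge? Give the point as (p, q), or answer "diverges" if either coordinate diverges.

g is separable, so gradient descent decouples: p follows -∂g/∂p, q follows -∂g/∂q.
∂g/∂p = -3(p - 2)(p + 4); at p=-6 this is -48, so p increases.
∂g/∂q = -36(q - 4)(q + 1)(q + 2); at q=0 this is 288, so q decreases.
p converges to its nearest critical value -4 (a local min of the p-part); q converges to -1. The iterate converges to (-4, -1).

(-4, -1)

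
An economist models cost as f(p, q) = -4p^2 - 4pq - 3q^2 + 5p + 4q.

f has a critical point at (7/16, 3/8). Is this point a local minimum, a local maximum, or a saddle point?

The Hessian of f is constant: H = [[-8, -4], [-4, -6]].
det(H) = (-8)·(-6) − (-4)² = 32.
det(H) > 0 and tr(H) = -14 < 0, so H is negative definite and the point is a local maximum.

local maximum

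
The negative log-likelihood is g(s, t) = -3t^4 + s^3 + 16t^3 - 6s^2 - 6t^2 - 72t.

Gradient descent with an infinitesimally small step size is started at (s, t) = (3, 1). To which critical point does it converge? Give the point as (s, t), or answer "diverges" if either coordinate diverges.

(4, 2)

g is separable, so gradient descent decouples: s follows -∂g/∂s, t follows -∂g/∂t.
∂g/∂s = 3s(s - 4); at s=3 this is -9, so s increases.
∂g/∂t = -12(t - 3)(t - 2)(t + 1); at t=1 this is -48, so t increases.
s converges to its nearest critical value 4 (a local min of the s-part); t converges to 2. The iterate converges to (4, 2).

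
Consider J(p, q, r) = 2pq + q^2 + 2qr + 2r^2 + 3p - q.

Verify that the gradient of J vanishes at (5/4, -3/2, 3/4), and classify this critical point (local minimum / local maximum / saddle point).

∇J = (2q + 3, 2p + 2q + 2r - 1, 2q + 4r); substituting (5/4, -3/2, 3/4) gives ∇J = (0, 0, 0), so (5/4, -3/2, 3/4) is indeed a critical point.
The Hessian is constant: H = [[0, 2, 0], [2, 2, 2], [0, 2, 4]].
Leading principal minors: Δ₁ = 0, Δ₂ = -4, Δ₃ = -16.
The minors fit neither the all-positive nor the alternating-sign pattern, so H is indefinite: a saddle point.

saddle point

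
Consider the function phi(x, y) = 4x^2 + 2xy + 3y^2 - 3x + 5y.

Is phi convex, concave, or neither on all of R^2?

convex

phi is quadratic, so its Hessian is the constant matrix H = [[8, 2], [2, 6]].
det(H) = 44, tr(H) = 14.
det(H) > 0 and tr(H) > 0, so H is positive definite everywhere: convex.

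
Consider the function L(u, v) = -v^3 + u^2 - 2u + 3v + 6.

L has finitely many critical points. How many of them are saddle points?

1

L separates as a function of u plus a function of v, so ∇L=0 decouples.
∂L/∂u = 2(u - 1) = 0 at u ∈ {1}; ∂L/∂v = -3(v - 1)(v + 1) = 0 at v ∈ {-1, 1}.
The Hessian is diagonal: diag(L_uu, L_vv). Second derivatives: L_uu(1)=2; L_vv(-1)=6, L_vv(1)=-6.
Saddle points occur where the two diagonal entries have opposite signs: (1, 1). Count: 1.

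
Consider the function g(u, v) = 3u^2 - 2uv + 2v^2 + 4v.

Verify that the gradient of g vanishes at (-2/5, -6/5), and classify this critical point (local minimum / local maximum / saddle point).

local minimum

∇g = (6u - 2v, -2u + 4v + 4); substituting (-2/5, -6/5) gives ∇g = (0, 0), so (-2/5, -6/5) is indeed a critical point.
The Hessian of g is constant: H = [[6, -2], [-2, 4]].
det(H) = 6·4 − (-2)² = 20.
det(H) > 0 and tr(H) = 10 > 0, so H is positive definite and the point is a local minimum.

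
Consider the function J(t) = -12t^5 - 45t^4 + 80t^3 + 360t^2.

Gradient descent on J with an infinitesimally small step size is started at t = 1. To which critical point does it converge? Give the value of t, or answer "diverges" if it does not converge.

0

J'(t) = -60t(t - 2)(t + 2)(t + 3), so J'(1) = 720.
Gradient descent moves in the -J' direction, i.e. t is decreasing.
The nearest critical point in that direction is t = 0, where J'' = 720 > 0 (a local minimum). The iterate converges there.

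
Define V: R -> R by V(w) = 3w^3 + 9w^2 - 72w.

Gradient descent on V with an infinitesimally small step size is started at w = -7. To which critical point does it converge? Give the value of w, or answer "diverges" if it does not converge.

diverges

V'(w) = 9(w - 2)(w + 4), so V'(-7) = 243.
Gradient descent moves in the -V' direction, i.e. w is decreasing.
There is no critical point below w=-7, and V' keeps the same sign, so the iterate runs off to −∞.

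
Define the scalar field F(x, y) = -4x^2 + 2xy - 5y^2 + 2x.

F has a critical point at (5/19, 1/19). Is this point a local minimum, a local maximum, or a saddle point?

The Hessian of F is constant: H = [[-8, 2], [2, -10]].
det(H) = (-8)·(-10) − 2² = 76.
det(H) > 0 and tr(H) = -18 < 0, so H is negative definite and the point is a local maximum.

local maximum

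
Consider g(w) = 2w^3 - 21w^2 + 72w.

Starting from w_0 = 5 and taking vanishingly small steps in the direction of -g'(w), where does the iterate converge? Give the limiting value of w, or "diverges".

g'(w) = 6(w - 4)(w - 3), so g'(5) = 12.
Gradient descent moves in the -g' direction, i.e. w is decreasing.
The nearest critical point in that direction is w = 4, where g'' = 6 > 0 (a local minimum). The iterate converges there.

4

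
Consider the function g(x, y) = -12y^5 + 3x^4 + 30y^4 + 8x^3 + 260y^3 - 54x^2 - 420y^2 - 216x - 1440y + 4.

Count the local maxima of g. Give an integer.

2

g separates as a function of x plus a function of y, so ∇g=0 decouples.
∂g/∂x = 12(x - 3)(x + 2)(x + 3) = 0 at x ∈ {-3, -2, 3}; ∂g/∂y = -60(y - 4)(y - 2)(y + 1)(y + 3) = 0 at y ∈ {-3, -1, 2, 4}.
The Hessian is diagonal: diag(g_xx, g_yy). Second derivatives: g_xx(-3)=72, g_xx(-2)=-60, g_xx(3)=360; g_yy(-3)=4200, g_yy(-1)=-1800, g_yy(2)=1800, g_yy(4)=-4200.
Local maxima occur where both diagonal entries negative: (-2, -1), (-2, 4). Count: 2.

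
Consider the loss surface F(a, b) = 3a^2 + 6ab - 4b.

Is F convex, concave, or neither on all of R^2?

F is quadratic, so its Hessian is the constant matrix H = [[6, 6], [6, 0]].
det(H) = -36, tr(H) = 6.
det(H) < 0, so H is indefinite: neither convex nor concave.

neither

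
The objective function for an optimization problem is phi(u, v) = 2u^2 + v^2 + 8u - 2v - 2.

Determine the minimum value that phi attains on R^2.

-11

phi(u,v) separates as P(u) + Q(v) − 2, so its minimum is min P + min Q − 2.
P'(u) = 4u + 8 vanishes at u ∈ {-2}; Q'(v) = 2v - 2 vanishes at v ∈ {1}.
Local minima of P (where P''>0): P(-2)=-8. Local minima of Q: Q(1)=-1.
So the global minimum of phi is P(-2) + Q(1) − 2 = -8 − 1 − 2 = -11, attained at (-2, 1).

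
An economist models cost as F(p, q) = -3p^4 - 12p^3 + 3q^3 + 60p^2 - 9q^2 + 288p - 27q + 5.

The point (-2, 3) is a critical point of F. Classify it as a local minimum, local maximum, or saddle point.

local minimum

The mixed partial ∂²F/∂p∂q is 0, so the Hessian at any point is diag(F_pp, F_qq) = diag(12(-3p^2 - 6p + 10), 18(q - 1)).
At (-2, 3): H = diag(120, 36).
Both eigenvalues are positive, so H is positive definite: a local minimum.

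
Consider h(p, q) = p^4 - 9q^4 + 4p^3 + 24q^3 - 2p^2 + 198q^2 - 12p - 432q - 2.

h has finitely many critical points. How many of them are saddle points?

h separates as a function of p plus a function of q, so ∇h=0 decouples.
∂h/∂p = 4(p - 1)(p + 1)(p + 3) = 0 at p ∈ {-3, -1, 1}; ∂h/∂q = -36(q - 4)(q - 1)(q + 3) = 0 at q ∈ {-3, 1, 4}.
The Hessian is diagonal: diag(h_pp, h_qq). Second derivatives: h_pp(-3)=32, h_pp(-1)=-16, h_pp(1)=32; h_qq(-3)=-1008, h_qq(1)=432, h_qq(4)=-756.
Saddle points occur where the two diagonal entries have opposite signs: (-3, -3), (-3, 4), (-1, 1), (1, -3), (1, 4). Count: 5.

5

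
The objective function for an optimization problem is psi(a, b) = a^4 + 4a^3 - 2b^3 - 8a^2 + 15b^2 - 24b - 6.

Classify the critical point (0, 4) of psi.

The mixed partial ∂²psi/∂a∂b is 0, so the Hessian at any point is diag(psi_aa, psi_bb) = diag(4(3a^2 + 6a - 4), 6(-2b + 5)).
At (0, 4): H = diag(-16, -18).
Both eigenvalues are negative, so H is negative definite: a local maximum.

local maximum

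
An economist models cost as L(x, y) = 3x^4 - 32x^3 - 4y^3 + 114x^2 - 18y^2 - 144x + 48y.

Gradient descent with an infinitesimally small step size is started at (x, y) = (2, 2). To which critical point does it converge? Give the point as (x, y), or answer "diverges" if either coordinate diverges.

L is separable, so gradient descent decouples: x follows -∂L/∂x, y follows -∂L/∂y.
∂L/∂x = 12(x - 4)(x - 3)(x - 1); at x=2 this is 24, so x decreases.
∂L/∂y = -12(y - 1)(y + 4); at y=2 this is -72, so y increases.
The y-coordinate has no critical point in that direction and runs off to infinity.

diverges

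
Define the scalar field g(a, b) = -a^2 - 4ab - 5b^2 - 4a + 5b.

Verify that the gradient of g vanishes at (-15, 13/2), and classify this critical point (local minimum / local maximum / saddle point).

∇g = (-2a - 4b - 4, -4a - 10b + 5); substituting (-15, 13/2) gives ∇g = (0, 0), so (-15, 13/2) is indeed a critical point.
The Hessian of g is constant: H = [[-2, -4], [-4, -10]].
det(H) = (-2)·(-10) − (-4)² = 4.
det(H) > 0 and tr(H) = -12 < 0, so H is negative definite and the point is a local maximum.

local maximum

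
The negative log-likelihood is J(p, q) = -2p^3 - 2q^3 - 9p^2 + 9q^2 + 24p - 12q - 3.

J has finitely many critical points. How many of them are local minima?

1

J separates as a function of p plus a function of q, so ∇J=0 decouples.
∂J/∂p = -6(p - 1)(p + 4) = 0 at p ∈ {-4, 1}; ∂J/∂q = -6(q - 2)(q - 1) = 0 at q ∈ {1, 2}.
The Hessian is diagonal: diag(J_pp, J_qq). Second derivatives: J_pp(-4)=30, J_pp(1)=-30; J_qq(1)=6, J_qq(2)=-6.
Local minima occur where both diagonal entries positive: (-4, 1). Count: 1.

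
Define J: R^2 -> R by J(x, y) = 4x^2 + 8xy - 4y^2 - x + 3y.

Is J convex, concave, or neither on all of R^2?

neither

J is quadratic, so its Hessian is the constant matrix H = [[8, 8], [8, -8]].
det(H) = -128, tr(H) = 0.
det(H) < 0, so H is indefinite: neither convex nor concave.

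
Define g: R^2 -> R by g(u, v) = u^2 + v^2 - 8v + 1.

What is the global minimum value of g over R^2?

-15

g(u,v) separates as P(u) + Q(v) + 1, so its minimum is min P + min Q + 1.
P'(u) = 2u vanishes at u ∈ {0}; Q'(v) = 2v - 8 vanishes at v ∈ {4}.
Local minima of P (where P''>0): P(0)=0. Local minima of Q: Q(4)=-16.
So the global minimum of g is P(0) + Q(4) + 1 = 0 − 16 + 1 = -15, attained at (0, 4).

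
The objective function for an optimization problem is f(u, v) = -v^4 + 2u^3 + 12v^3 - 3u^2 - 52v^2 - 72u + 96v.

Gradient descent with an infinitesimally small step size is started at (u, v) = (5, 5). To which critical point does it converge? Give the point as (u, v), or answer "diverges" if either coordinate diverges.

diverges

f is separable, so gradient descent decouples: u follows -∂f/∂u, v follows -∂f/∂v.
∂f/∂u = 6(u - 4)(u + 3); at u=5 this is 48, so u decreases.
∂f/∂v = -4(v - 4)(v - 3)(v - 2); at v=5 this is -24, so v increases.
The v-coordinate has no critical point in that direction and runs off to infinity.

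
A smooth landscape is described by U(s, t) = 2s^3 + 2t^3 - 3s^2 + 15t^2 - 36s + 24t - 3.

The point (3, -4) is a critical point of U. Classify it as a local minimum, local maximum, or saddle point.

The mixed partial ∂²U/∂s∂t is 0, so the Hessian at any point is diag(U_ss, U_tt) = diag(6(2s - 1), 6(2t + 5)).
At (3, -4): H = diag(30, -18).
The eigenvalues have opposite signs, so H is indefinite: a saddle point.

saddle point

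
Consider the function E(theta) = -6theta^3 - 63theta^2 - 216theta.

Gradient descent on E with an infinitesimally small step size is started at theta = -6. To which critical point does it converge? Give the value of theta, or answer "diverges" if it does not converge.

-4

E'(theta) = -18(theta + 3)(theta + 4), so E'(-6) = -108.
Gradient descent moves in the -E' direction, i.e. theta is increasing.
The nearest critical point in that direction is theta = -4, where E'' = 18 > 0 (a local minimum). The iterate converges there.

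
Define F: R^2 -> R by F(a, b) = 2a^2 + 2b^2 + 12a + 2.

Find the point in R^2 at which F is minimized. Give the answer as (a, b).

(-3, 0)

F(a,b) separates as P(a) + Q(b) + 2, so its minimum is min P + min Q + 2.
P'(a) = 4a + 12 vanishes at a ∈ {-3}; Q'(b) = 4b vanishes at b ∈ {0}.
Local minima of P (where P''>0): P(-3)=-18. Local minima of Q: Q(0)=0.
So the global minimum of F is P(-3) + Q(0) + 2 = -18 + 0 + 2 = -16, attained at (-3, 0).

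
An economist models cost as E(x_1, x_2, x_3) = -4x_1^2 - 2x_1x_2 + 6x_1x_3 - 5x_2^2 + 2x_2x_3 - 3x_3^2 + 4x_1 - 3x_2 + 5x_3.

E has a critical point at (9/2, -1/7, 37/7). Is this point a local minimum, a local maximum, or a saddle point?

local maximum

The Hessian is constant: H = [[-8, -2, 6], [-2, -10, 2], [6, 2, -6]].
Leading principal minors: Δ₁ = -8, Δ₂ = 76, Δ₃ = -112.
The minors alternate sign starting negative (−, +, −), so H is negative definite: a local maximum.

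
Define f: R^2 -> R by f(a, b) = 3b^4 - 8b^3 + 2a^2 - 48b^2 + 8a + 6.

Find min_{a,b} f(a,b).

f(a,b) separates as P(a) + Q(b) + 6, so its minimum is min P + min Q + 6.
P'(a) = 4a + 8 vanishes at a ∈ {-2}; Q'(b) = 12b(b - 4)(b + 2) vanishes at b ∈ {-2, 0, 4}.
Local minima of P (where P''>0): P(-2)=-8. Local minima of Q: Q(-2)=-80, Q(4)=-512.
So the global minimum of f is P(-2) + Q(4) + 6 = -8 − 512 + 6 = -514, attained at (-2, 4).

-514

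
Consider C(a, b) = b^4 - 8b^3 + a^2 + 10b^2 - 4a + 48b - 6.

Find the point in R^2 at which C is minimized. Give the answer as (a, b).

C(a,b) separates as P(a) + Q(b) − 6, so its minimum is min P + min Q − 6.
P'(a) = 2a - 4 vanishes at a ∈ {2}; Q'(b) = 4(b - 4)(b - 3)(b + 1) vanishes at b ∈ {-1, 3, 4}.
Local minima of P (where P''>0): P(2)=-4. Local minima of Q: Q(-1)=-29, Q(4)=96.
So the global minimum of C is P(2) + Q(-1) − 6 = -4 − 29 − 6 = -39, attained at (2, -1).

(2, -1)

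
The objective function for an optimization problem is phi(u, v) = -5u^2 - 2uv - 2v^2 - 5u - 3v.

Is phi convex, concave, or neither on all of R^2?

concave

phi is quadratic, so its Hessian is the constant matrix H = [[-10, -2], [-2, -4]].
det(H) = 36, tr(H) = -14.
det(H) > 0 and tr(H) < 0, so H is negative definite everywhere: concave.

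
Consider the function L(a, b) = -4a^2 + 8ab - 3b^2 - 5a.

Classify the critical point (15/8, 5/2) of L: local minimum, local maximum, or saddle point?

The Hessian of L is constant: H = [[-8, 8], [8, -6]].
det(H) = (-8)·(-6) − 8² = -16.
Since det(H) < 0, H is indefinite and the critical point is a saddle point.

saddle point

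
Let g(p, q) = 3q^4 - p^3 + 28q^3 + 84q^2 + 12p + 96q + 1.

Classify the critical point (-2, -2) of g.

saddle point

The mixed partial ∂²g/∂p∂q is 0, so the Hessian at any point is diag(g_pp, g_qq) = diag(-6p, 12(3q^2 + 14q + 14)).
At (-2, -2): H = diag(12, -24).
The eigenvalues have opposite signs, so H is indefinite: a saddle point.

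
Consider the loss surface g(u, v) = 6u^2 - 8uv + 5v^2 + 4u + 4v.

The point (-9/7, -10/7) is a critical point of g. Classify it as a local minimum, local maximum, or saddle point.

The Hessian of g is constant: H = [[12, -8], [-8, 10]].
det(H) = 12·10 − (-8)² = 56.
det(H) > 0 and tr(H) = 22 > 0, so H is positive definite and the point is a local minimum.

local minimum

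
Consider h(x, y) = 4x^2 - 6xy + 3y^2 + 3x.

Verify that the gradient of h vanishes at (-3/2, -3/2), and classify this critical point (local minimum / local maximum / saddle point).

∇h = (8x - 6y + 3, -6x + 6y); substituting (-3/2, -3/2) gives ∇h = (0, 0), so (-3/2, -3/2) is indeed a critical point.
The Hessian of h is constant: H = [[8, -6], [-6, 6]].
det(H) = 8·6 − (-6)² = 12.
det(H) > 0 and tr(H) = 14 > 0, so H is positive definite and the point is a local minimum.

local minimum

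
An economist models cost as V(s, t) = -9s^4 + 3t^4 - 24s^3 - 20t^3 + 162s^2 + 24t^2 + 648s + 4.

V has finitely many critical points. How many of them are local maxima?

2

V separates as a function of s plus a function of t, so ∇V=0 decouples.
∂V/∂s = -36(s - 3)(s + 2)(s + 3) = 0 at s ∈ {-3, -2, 3}; ∂V/∂t = 12t(t - 4)(t - 1) = 0 at t ∈ {0, 1, 4}.
The Hessian is diagonal: diag(V_ss, V_tt). Second derivatives: V_ss(-3)=-216, V_ss(-2)=180, V_ss(3)=-1080; V_tt(0)=48, V_tt(1)=-36, V_tt(4)=144.
Local maxima occur where both diagonal entries negative: (-3, 1), (3, 1). Count: 2.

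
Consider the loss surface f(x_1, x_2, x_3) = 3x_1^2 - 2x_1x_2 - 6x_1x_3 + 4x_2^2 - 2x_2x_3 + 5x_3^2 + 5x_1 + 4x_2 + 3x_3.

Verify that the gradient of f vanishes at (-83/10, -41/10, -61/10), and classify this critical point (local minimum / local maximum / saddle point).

local minimum

∇f = (6x_1 - 2x_2 - 6x_3 + 5, -2x_1 + 8x_2 - 2x_3 + 4, -6x_1 - 2x_2 + 10x_3 + 3); substituting (-83/10, -41/10, -61/10) gives ∇f = (0, 0, 0), so (-83/10, -41/10, -61/10) is indeed a critical point.
The Hessian is constant: H = [[6, -2, -6], [-2, 8, -2], [-6, -2, 10]].
Leading principal minors: Δ₁ = 6, Δ₂ = 44, Δ₃ = 80.
All leading minors are positive, so H is positive definite: a local minimum.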